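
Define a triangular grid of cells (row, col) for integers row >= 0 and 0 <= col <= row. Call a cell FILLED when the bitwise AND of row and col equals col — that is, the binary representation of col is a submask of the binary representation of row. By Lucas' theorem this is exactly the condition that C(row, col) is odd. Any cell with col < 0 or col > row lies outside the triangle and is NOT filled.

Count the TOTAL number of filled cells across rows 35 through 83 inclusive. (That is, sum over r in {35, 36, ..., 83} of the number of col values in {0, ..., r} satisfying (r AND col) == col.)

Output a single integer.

Answer: 674

Derivation:
r35=100011 pc3: +8 =8
r36=100100 pc2: +4 =12
r37=100101 pc3: +8 =20
r38=100110 pc3: +8 =28
r39=100111 pc4: +16 =44
r40=101000 pc2: +4 =48
r41=101001 pc3: +8 =56
r42=101010 pc3: +8 =64
r43=101011 pc4: +16 =80
r44=101100 pc3: +8 =88
r45=101101 pc4: +16 =104
r46=101110 pc4: +16 =120
r47=101111 pc5: +32 =152
r48=110000 pc2: +4 =156
r49=110001 pc3: +8 =164
r50=110010 pc3: +8 =172
r51=110011 pc4: +16 =188
r52=110100 pc3: +8 =196
r53=110101 pc4: +16 =212
r54=110110 pc4: +16 =228
r55=110111 pc5: +32 =260
r56=111000 pc3: +8 =268
r57=111001 pc4: +16 =284
r58=111010 pc4: +16 =300
r59=111011 pc5: +32 =332
r60=111100 pc4: +16 =348
r61=111101 pc5: +32 =380
r62=111110 pc5: +32 =412
r63=111111 pc6: +64 =476
r64=1000000 pc1: +2 =478
r65=1000001 pc2: +4 =482
r66=1000010 pc2: +4 =486
r67=1000011 pc3: +8 =494
r68=1000100 pc2: +4 =498
r69=1000101 pc3: +8 =506
r70=1000110 pc3: +8 =514
r71=1000111 pc4: +16 =530
r72=1001000 pc2: +4 =534
r73=1001001 pc3: +8 =542
r74=1001010 pc3: +8 =550
r75=1001011 pc4: +16 =566
r76=1001100 pc3: +8 =574
r77=1001101 pc4: +16 =590
r78=1001110 pc4: +16 =606
r79=1001111 pc5: +32 =638
r80=1010000 pc2: +4 =642
r81=1010001 pc3: +8 =650
r82=1010010 pc3: +8 =658
r83=1010011 pc4: +16 =674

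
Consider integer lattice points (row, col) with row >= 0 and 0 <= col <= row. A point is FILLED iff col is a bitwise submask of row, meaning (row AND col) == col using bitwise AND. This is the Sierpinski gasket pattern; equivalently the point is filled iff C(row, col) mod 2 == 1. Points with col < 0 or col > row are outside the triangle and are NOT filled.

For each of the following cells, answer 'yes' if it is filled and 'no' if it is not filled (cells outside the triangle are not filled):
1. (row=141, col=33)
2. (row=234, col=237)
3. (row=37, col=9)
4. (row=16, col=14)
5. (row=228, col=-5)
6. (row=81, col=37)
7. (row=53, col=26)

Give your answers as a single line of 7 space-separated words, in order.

Answer: no no no no no no no

Derivation:
(141,33): row=0b10001101, col=0b100001, row AND col = 0b1 = 1; 1 != 33 -> empty
(234,237): col outside [0, 234] -> not filled
(37,9): row=0b100101, col=0b1001, row AND col = 0b1 = 1; 1 != 9 -> empty
(16,14): row=0b10000, col=0b1110, row AND col = 0b0 = 0; 0 != 14 -> empty
(228,-5): col outside [0, 228] -> not filled
(81,37): row=0b1010001, col=0b100101, row AND col = 0b1 = 1; 1 != 37 -> empty
(53,26): row=0b110101, col=0b11010, row AND col = 0b10000 = 16; 16 != 26 -> empty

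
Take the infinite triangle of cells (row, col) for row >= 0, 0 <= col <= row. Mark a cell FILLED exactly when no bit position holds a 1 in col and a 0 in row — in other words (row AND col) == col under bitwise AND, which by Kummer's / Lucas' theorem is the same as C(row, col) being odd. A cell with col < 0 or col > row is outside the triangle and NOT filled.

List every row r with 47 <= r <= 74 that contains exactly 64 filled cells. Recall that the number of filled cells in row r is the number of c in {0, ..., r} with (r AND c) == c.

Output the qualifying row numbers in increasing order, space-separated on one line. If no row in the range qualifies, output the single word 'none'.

Answer: 63

Derivation:
Row r has 2^popcount(r) filled cells, so we need popcount(r) = log2(64) = 6.
Scan r = 47..74 and keep those with exactly 6 one-bits:
r=47=101111 popcount=5 -> skip
r=48=110000 popcount=2 -> skip
r=49=110001 popcount=3 -> skip
r=50=110010 popcount=3 -> skip
r=51=110011 popcount=4 -> skip
r=52=110100 popcount=3 -> skip
r=53=110101 popcount=4 -> skip
r=54=110110 popcount=4 -> skip
r=55=110111 popcount=5 -> skip
r=56=111000 popcount=3 -> skip
r=57=111001 popcount=4 -> skip
r=58=111010 popcount=4 -> skip
r=59=111011 popcount=5 -> skip
r=60=111100 popcount=4 -> skip
r=61=111101 popcount=5 -> skip
r=62=111110 popcount=5 -> skip
r=63=111111 popcount=6 -> KEEP
r=64=1000000 popcount=1 -> skip
r=65=1000001 popcount=2 -> skip
r=66=1000010 popcount=2 -> skip
r=67=1000011 popcount=3 -> skip
r=68=1000100 popcount=2 -> skip
r=69=1000101 popcount=3 -> skip
r=70=1000110 popcount=3 -> skip
r=71=1000111 popcount=4 -> skip
r=72=1001000 popcount=2 -> skip
r=73=1001001 popcount=3 -> skip
r=74=1001010 popcount=3 -> skip
Kept rows: 63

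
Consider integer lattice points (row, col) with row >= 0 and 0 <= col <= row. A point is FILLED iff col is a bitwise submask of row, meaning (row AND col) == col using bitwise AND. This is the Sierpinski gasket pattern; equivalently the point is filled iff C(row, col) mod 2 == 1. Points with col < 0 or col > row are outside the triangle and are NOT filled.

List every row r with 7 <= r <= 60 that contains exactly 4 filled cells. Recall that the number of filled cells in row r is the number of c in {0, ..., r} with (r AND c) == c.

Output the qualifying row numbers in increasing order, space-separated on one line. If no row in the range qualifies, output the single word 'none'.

Answer: 9 10 12 17 18 20 24 33 34 36 40 48

Derivation:
Row r has 2^popcount(r) filled cells, so we need popcount(r) = log2(4) = 2.
Scan r = 7..60 and keep those with exactly 2 one-bits:
r=7=111 popcount=3 -> skip
r=8=1000 popcount=1 -> skip
r=9=1001 popcount=2 -> KEEP
r=10=1010 popcount=2 -> KEEP
r=11=1011 popcount=3 -> skip
r=12=1100 popcount=2 -> KEEP
r=13=1101 popcount=3 -> skip
r=14=1110 popcount=3 -> skip
r=15=1111 popcount=4 -> skip
r=16=10000 popcount=1 -> skip
r=17=10001 popcount=2 -> KEEP
r=18=10010 popcount=2 -> KEEP
r=19=10011 popcount=3 -> skip
r=20=10100 popcount=2 -> KEEP
r=21=10101 popcount=3 -> skip
r=22=10110 popcount=3 -> skip
r=23=10111 popcount=4 -> skip
r=24=11000 popcount=2 -> KEEP
r=25=11001 popcount=3 -> skip
r=26=11010 popcount=3 -> skip
r=27=11011 popcount=4 -> skip
r=28=11100 popcount=3 -> skip
r=29=11101 popcount=4 -> skip
r=30=11110 popcount=4 -> skip
r=31=11111 popcount=5 -> skip
r=32=100000 popcount=1 -> skip
r=33=100001 popcount=2 -> KEEP
r=34=100010 popcount=2 -> KEEP
r=35=100011 popcount=3 -> skip
r=36=100100 popcount=2 -> KEEP
r=37=100101 popcount=3 -> skip
r=38=100110 popcount=3 -> skip
r=39=100111 popcount=4 -> skip
r=40=101000 popcount=2 -> KEEP
r=41=101001 popcount=3 -> skip
r=42=101010 popcount=3 -> skip
r=43=101011 popcount=4 -> skip
r=44=101100 popcount=3 -> skip
r=45=101101 popcount=4 -> skip
r=46=101110 popcount=4 -> skip
r=47=101111 popcount=5 -> skip
r=48=110000 popcount=2 -> KEEP
r=49=110001 popcount=3 -> skip
r=50=110010 popcount=3 -> skip
r=51=110011 popcount=4 -> skip
r=52=110100 popcount=3 -> skip
r=53=110101 popcount=4 -> skip
r=54=110110 popcount=4 -> skip
r=55=110111 popcount=5 -> skip
r=56=111000 popcount=3 -> skip
r=57=111001 popcount=4 -> skip
r=58=111010 popcount=4 -> skip
r=59=111011 popcount=5 -> skip
r=60=111100 popcount=4 -> skip
Kept rows: 9 10 12 17 18 20 24 33 34 36 40 48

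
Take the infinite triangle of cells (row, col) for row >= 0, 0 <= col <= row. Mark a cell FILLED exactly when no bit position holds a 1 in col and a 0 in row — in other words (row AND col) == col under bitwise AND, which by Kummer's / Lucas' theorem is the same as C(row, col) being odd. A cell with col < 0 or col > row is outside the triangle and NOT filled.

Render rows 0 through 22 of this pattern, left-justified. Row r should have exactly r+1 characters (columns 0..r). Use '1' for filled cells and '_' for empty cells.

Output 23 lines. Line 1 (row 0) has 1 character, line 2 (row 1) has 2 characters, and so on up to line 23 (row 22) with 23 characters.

r0=0: 1
r1=1: 11
r2=10: 1_1
r3=11: 1111
r4=100: 1___1
r5=101: 11__11
r6=110: 1_1_1_1
r7=111: 11111111
r8=1000: 1_______1
r9=1001: 11______11
r10=1010: 1_1_____1_1
r11=1011: 1111____1111
r12=1100: 1___1___1___1
r13=1101: 11__11__11__11
r14=1110: 1_1_1_1_1_1_1_1
r15=1111: 1111111111111111
r16=10000: 1_______________1
r17=10001: 11______________11
r18=10010: 1_1_____________1_1
r19=10011: 1111____________1111
r20=10100: 1___1___________1___1
r21=10101: 11__11__________11__11
r22=10110: 1_1_1_1_________1_1_1_1

Answer: 1
11
1_1
1111
1___1
11__11
1_1_1_1
11111111
1_______1
11______11
1_1_____1_1
1111____1111
1___1___1___1
11__11__11__11
1_1_1_1_1_1_1_1
1111111111111111
1_______________1
11______________11
1_1_____________1_1
1111____________1111
1___1___________1___1
11__11__________11__11
1_1_1_1_________1_1_1_1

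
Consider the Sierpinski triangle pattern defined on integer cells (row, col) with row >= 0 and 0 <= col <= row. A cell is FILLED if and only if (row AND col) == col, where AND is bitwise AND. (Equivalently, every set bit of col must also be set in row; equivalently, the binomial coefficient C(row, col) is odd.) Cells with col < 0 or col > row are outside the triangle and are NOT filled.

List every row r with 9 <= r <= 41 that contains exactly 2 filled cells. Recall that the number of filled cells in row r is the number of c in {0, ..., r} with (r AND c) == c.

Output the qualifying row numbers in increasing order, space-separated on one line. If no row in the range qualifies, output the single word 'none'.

Answer: 16 32

Derivation:
Row r has 2^popcount(r) filled cells, so we need popcount(r) = log2(2) = 1.
Scan r = 9..41 and keep those with exactly 1 one-bits:
r=9=1001 popcount=2 -> skip
r=10=1010 popcount=2 -> skip
r=11=1011 popcount=3 -> skip
r=12=1100 popcount=2 -> skip
r=13=1101 popcount=3 -> skip
r=14=1110 popcount=3 -> skip
r=15=1111 popcount=4 -> skip
r=16=10000 popcount=1 -> KEEP
r=17=10001 popcount=2 -> skip
r=18=10010 popcount=2 -> skip
r=19=10011 popcount=3 -> skip
r=20=10100 popcount=2 -> skip
r=21=10101 popcount=3 -> skip
r=22=10110 popcount=3 -> skip
r=23=10111 popcount=4 -> skip
r=24=11000 popcount=2 -> skip
r=25=11001 popcount=3 -> skip
r=26=11010 popcount=3 -> skip
r=27=11011 popcount=4 -> skip
r=28=11100 popcount=3 -> skip
r=29=11101 popcount=4 -> skip
r=30=11110 popcount=4 -> skip
r=31=11111 popcount=5 -> skip
r=32=100000 popcount=1 -> KEEP
r=33=100001 popcount=2 -> skip
r=34=100010 popcount=2 -> skip
r=35=100011 popcount=3 -> skip
r=36=100100 popcount=2 -> skip
r=37=100101 popcount=3 -> skip
r=38=100110 popcount=3 -> skip
r=39=100111 popcount=4 -> skip
r=40=101000 popcount=2 -> skip
r=41=101001 popcount=3 -> skip
Kept rows: 16 32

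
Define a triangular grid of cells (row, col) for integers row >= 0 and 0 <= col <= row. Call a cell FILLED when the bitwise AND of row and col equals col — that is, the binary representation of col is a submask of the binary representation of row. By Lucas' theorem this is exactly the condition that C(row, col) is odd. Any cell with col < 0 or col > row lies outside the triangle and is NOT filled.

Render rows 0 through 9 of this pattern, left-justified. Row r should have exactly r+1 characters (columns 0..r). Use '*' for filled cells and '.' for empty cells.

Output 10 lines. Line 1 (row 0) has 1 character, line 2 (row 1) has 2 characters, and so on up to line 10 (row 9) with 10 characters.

r0=0: *
r1=1: **
r2=10: *.*
r3=11: ****
r4=100: *...*
r5=101: **..**
r6=110: *.*.*.*
r7=111: ********
r8=1000: *.......*
r9=1001: **......**

Answer: *
**
*.*
****
*...*
**..**
*.*.*.*
********
*.......*
**......**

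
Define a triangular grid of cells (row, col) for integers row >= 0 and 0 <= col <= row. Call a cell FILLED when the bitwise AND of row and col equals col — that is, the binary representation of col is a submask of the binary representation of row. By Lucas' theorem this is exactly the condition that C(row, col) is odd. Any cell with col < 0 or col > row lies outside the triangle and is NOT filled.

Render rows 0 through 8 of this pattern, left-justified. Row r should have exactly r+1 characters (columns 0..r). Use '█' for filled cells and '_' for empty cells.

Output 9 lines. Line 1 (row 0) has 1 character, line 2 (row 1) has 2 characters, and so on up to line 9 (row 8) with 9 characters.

Answer: █
██
█_█
████
█___█
██__██
█_█_█_█
████████
█_______█

Derivation:
r0=0: █
r1=1: ██
r2=10: █_█
r3=11: ████
r4=100: █___█
r5=101: ██__██
r6=110: █_█_█_█
r7=111: ████████
r8=1000: █_______█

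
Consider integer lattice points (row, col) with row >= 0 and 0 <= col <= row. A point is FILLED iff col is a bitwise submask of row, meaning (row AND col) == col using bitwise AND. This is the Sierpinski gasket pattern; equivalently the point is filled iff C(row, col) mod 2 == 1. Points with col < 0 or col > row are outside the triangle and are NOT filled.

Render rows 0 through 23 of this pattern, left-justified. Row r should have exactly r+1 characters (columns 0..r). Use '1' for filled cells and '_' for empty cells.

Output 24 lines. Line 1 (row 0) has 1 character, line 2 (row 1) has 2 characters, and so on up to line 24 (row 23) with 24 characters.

r0=0: 1
r1=1: 11
r2=10: 1_1
r3=11: 1111
r4=100: 1___1
r5=101: 11__11
r6=110: 1_1_1_1
r7=111: 11111111
r8=1000: 1_______1
r9=1001: 11______11
r10=1010: 1_1_____1_1
r11=1011: 1111____1111
r12=1100: 1___1___1___1
r13=1101: 11__11__11__11
r14=1110: 1_1_1_1_1_1_1_1
r15=1111: 1111111111111111
r16=10000: 1_______________1
r17=10001: 11______________11
r18=10010: 1_1_____________1_1
r19=10011: 1111____________1111
r20=10100: 1___1___________1___1
r21=10101: 11__11__________11__11
r22=10110: 1_1_1_1_________1_1_1_1
r23=10111: 11111111________11111111

Answer: 1
11
1_1
1111
1___1
11__11
1_1_1_1
11111111
1_______1
11______11
1_1_____1_1
1111____1111
1___1___1___1
11__11__11__11
1_1_1_1_1_1_1_1
1111111111111111
1_______________1
11______________11
1_1_____________1_1
1111____________1111
1___1___________1___1
11__11__________11__11
1_1_1_1_________1_1_1_1
11111111________11111111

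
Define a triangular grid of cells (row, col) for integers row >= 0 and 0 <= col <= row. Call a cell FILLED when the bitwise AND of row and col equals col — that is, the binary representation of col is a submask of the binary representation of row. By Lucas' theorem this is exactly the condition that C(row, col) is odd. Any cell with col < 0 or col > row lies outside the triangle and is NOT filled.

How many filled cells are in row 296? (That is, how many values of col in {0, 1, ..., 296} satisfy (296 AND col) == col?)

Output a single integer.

Answer: 8

Derivation:
296 in binary = 100101000
popcount(296) = number of 1-bits in 100101000 = 3
A col c satisfies (296 AND c) == c iff every set bit of c is also set in 296; each of the 3 set bits of 296 can independently be on or off in c.
count = 2^3 = 8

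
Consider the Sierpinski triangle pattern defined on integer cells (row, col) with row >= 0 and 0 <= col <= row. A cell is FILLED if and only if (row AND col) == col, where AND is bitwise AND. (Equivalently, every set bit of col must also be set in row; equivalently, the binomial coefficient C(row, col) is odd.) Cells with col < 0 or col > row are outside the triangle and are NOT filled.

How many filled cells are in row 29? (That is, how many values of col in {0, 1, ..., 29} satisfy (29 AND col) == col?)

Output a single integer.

Answer: 16

Derivation:
29 in binary = 11101
popcount(29) = number of 1-bits in 11101 = 4
A col c satisfies (29 AND c) == c iff every set bit of c is also set in 29; each of the 4 set bits of 29 can independently be on or off in c.
count = 2^4 = 16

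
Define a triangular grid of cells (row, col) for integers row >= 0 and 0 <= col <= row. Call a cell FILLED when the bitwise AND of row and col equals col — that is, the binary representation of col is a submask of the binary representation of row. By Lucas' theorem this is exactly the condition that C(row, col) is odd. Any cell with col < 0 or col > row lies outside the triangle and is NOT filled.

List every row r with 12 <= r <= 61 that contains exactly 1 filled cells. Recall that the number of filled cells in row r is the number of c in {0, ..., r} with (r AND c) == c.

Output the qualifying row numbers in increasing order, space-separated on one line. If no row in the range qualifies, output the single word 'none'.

Row r has 2^popcount(r) filled cells, so we need popcount(r) = log2(1) = 0.
Scan r = 12..61 and keep those with exactly 0 one-bits:
r=12=1100 popcount=2 -> skip
r=13=1101 popcount=3 -> skip
r=14=1110 popcount=3 -> skip
r=15=1111 popcount=4 -> skip
r=16=10000 popcount=1 -> skip
r=17=10001 popcount=2 -> skip
r=18=10010 popcount=2 -> skip
r=19=10011 popcount=3 -> skip
r=20=10100 popcount=2 -> skip
r=21=10101 popcount=3 -> skip
r=22=10110 popcount=3 -> skip
r=23=10111 popcount=4 -> skip
r=24=11000 popcount=2 -> skip
r=25=11001 popcount=3 -> skip
r=26=11010 popcount=3 -> skip
r=27=11011 popcount=4 -> skip
r=28=11100 popcount=3 -> skip
r=29=11101 popcount=4 -> skip
r=30=11110 popcount=4 -> skip
r=31=11111 popcount=5 -> skip
r=32=100000 popcount=1 -> skip
r=33=100001 popcount=2 -> skip
r=34=100010 popcount=2 -> skip
r=35=100011 popcount=3 -> skip
r=36=100100 popcount=2 -> skip
r=37=100101 popcount=3 -> skip
r=38=100110 popcount=3 -> skip
r=39=100111 popcount=4 -> skip
r=40=101000 popcount=2 -> skip
r=41=101001 popcount=3 -> skip
r=42=101010 popcount=3 -> skip
r=43=101011 popcount=4 -> skip
r=44=101100 popcount=3 -> skip
r=45=101101 popcount=4 -> skip
r=46=101110 popcount=4 -> skip
r=47=101111 popcount=5 -> skip
r=48=110000 popcount=2 -> skip
r=49=110001 popcount=3 -> skip
r=50=110010 popcount=3 -> skip
r=51=110011 popcount=4 -> skip
r=52=110100 popcount=3 -> skip
r=53=110101 popcount=4 -> skip
r=54=110110 popcount=4 -> skip
r=55=110111 popcount=5 -> skip
r=56=111000 popcount=3 -> skip
r=57=111001 popcount=4 -> skip
r=58=111010 popcount=4 -> skip
r=59=111011 popcount=5 -> skip
r=60=111100 popcount=4 -> skip
r=61=111101 popcount=5 -> skip
Kept rows: none

Answer: none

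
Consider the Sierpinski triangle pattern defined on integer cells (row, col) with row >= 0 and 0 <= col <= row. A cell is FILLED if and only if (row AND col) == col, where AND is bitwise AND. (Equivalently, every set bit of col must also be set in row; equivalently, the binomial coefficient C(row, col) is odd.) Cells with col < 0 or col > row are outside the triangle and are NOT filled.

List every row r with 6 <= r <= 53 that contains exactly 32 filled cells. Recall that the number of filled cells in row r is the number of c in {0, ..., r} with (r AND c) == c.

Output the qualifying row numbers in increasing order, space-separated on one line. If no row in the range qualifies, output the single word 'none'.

Row r has 2^popcount(r) filled cells, so we need popcount(r) = log2(32) = 5.
Scan r = 6..53 and keep those with exactly 5 one-bits:
r=6=110 popcount=2 -> skip
r=7=111 popcount=3 -> skip
r=8=1000 popcount=1 -> skip
r=9=1001 popcount=2 -> skip
r=10=1010 popcount=2 -> skip
r=11=1011 popcount=3 -> skip
r=12=1100 popcount=2 -> skip
r=13=1101 popcount=3 -> skip
r=14=1110 popcount=3 -> skip
r=15=1111 popcount=4 -> skip
r=16=10000 popcount=1 -> skip
r=17=10001 popcount=2 -> skip
r=18=10010 popcount=2 -> skip
r=19=10011 popcount=3 -> skip
r=20=10100 popcount=2 -> skip
r=21=10101 popcount=3 -> skip
r=22=10110 popcount=3 -> skip
r=23=10111 popcount=4 -> skip
r=24=11000 popcount=2 -> skip
r=25=11001 popcount=3 -> skip
r=26=11010 popcount=3 -> skip
r=27=11011 popcount=4 -> skip
r=28=11100 popcount=3 -> skip
r=29=11101 popcount=4 -> skip
r=30=11110 popcount=4 -> skip
r=31=11111 popcount=5 -> KEEP
r=32=100000 popcount=1 -> skip
r=33=100001 popcount=2 -> skip
r=34=100010 popcount=2 -> skip
r=35=100011 popcount=3 -> skip
r=36=100100 popcount=2 -> skip
r=37=100101 popcount=3 -> skip
r=38=100110 popcount=3 -> skip
r=39=100111 popcount=4 -> skip
r=40=101000 popcount=2 -> skip
r=41=101001 popcount=3 -> skip
r=42=101010 popcount=3 -> skip
r=43=101011 popcount=4 -> skip
r=44=101100 popcount=3 -> skip
r=45=101101 popcount=4 -> skip
r=46=101110 popcount=4 -> skip
r=47=101111 popcount=5 -> KEEP
r=48=110000 popcount=2 -> skip
r=49=110001 popcount=3 -> skip
r=50=110010 popcount=3 -> skip
r=51=110011 popcount=4 -> skip
r=52=110100 popcount=3 -> skip
r=53=110101 popcount=4 -> skip
Kept rows: 31 47

Answer: 31 47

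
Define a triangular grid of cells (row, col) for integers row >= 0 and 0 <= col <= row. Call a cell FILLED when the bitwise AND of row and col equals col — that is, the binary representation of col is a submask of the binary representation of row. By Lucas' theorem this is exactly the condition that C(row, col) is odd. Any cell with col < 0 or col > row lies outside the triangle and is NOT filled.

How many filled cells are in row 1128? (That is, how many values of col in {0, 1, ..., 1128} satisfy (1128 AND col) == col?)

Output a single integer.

1128 in binary = 10001101000
popcount(1128) = number of 1-bits in 10001101000 = 4
A col c satisfies (1128 AND c) == c iff every set bit of c is also set in 1128; each of the 4 set bits of 1128 can independently be on or off in c.
count = 2^4 = 16

Answer: 16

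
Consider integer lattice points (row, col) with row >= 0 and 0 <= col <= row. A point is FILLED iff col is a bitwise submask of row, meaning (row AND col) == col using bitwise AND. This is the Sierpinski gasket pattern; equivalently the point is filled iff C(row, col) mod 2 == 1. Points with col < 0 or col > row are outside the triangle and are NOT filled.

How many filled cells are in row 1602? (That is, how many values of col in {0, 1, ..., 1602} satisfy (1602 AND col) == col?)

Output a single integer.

Answer: 16

Derivation:
1602 in binary = 11001000010
popcount(1602) = number of 1-bits in 11001000010 = 4
A col c satisfies (1602 AND c) == c iff every set bit of c is also set in 1602; each of the 4 set bits of 1602 can independently be on or off in c.
count = 2^4 = 16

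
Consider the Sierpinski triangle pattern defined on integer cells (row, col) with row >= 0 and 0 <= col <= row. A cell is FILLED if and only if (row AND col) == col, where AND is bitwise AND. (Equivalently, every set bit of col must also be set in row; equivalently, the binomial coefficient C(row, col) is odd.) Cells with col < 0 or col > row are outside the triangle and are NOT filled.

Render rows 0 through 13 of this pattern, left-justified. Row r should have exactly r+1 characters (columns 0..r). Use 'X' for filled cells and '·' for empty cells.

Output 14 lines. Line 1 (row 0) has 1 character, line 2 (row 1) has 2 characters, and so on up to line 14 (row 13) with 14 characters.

r0=0: X
r1=1: XX
r2=10: X·X
r3=11: XXXX
r4=100: X···X
r5=101: XX··XX
r6=110: X·X·X·X
r7=111: XXXXXXXX
r8=1000: X·······X
r9=1001: XX······XX
r10=1010: X·X·····X·X
r11=1011: XXXX····XXXX
r12=1100: X···X···X···X
r13=1101: XX··XX··XX··XX

Answer: X
XX
X·X
XXXX
X···X
XX··XX
X·X·X·X
XXXXXXXX
X·······X
XX······XX
X·X·····X·X
XXXX····XXXX
X···X···X···X
XX··XX··XX··XX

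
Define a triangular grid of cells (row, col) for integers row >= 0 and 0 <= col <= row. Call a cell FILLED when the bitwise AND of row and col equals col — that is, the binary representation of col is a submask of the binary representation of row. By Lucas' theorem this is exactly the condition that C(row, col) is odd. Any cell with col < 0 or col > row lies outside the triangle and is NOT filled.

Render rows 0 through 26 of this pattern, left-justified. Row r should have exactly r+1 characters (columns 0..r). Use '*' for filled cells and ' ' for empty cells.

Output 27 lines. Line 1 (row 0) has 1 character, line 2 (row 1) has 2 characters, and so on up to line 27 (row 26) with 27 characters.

Answer: *
**
* *
****
*   *
**  **
* * * *
********
*       *
**      **
* *     * *
****    ****
*   *   *   *
**  **  **  **
* * * * * * * *
****************
*               *
**              **
* *             * *
****            ****
*   *           *   *
**  **          **  **
* * * *         * * * *
********        ********
*       *       *       *
**      **      **      **
* *     * *     * *     * *

Derivation:
r0=0: *
r1=1: **
r2=10: * *
r3=11: ****
r4=100: *   *
r5=101: **  **
r6=110: * * * *
r7=111: ********
r8=1000: *       *
r9=1001: **      **
r10=1010: * *     * *
r11=1011: ****    ****
r12=1100: *   *   *   *
r13=1101: **  **  **  **
r14=1110: * * * * * * * *
r15=1111: ****************
r16=10000: *               *
r17=10001: **              **
r18=10010: * *             * *
r19=10011: ****            ****
r20=10100: *   *           *   *
r21=10101: **  **          **  **
r22=10110: * * * *         * * * *
r23=10111: ********        ********
r24=11000: *       *       *       *
r25=11001: **      **      **      **
r26=11010: * *     * *     * *     * *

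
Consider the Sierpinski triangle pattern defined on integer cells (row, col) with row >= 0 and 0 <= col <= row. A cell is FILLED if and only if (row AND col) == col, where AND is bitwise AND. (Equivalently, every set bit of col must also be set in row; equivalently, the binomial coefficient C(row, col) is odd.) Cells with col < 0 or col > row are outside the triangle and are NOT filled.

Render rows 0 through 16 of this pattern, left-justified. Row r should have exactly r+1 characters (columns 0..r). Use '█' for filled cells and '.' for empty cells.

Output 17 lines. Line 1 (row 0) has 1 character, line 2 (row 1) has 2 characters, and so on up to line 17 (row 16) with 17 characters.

r0=0: █
r1=1: ██
r2=10: █.█
r3=11: ████
r4=100: █...█
r5=101: ██..██
r6=110: █.█.█.█
r7=111: ████████
r8=1000: █.......█
r9=1001: ██......██
r10=1010: █.█.....█.█
r11=1011: ████....████
r12=1100: █...█...█...█
r13=1101: ██..██..██..██
r14=1110: █.█.█.█.█.█.█.█
r15=1111: ████████████████
r16=10000: █...............█

Answer: █
██
█.█
████
█...█
██..██
█.█.█.█
████████
█.......█
██......██
█.█.....█.█
████....████
█...█...█...█
██..██..██..██
█.█.█.█.█.█.█.█
████████████████
█...............█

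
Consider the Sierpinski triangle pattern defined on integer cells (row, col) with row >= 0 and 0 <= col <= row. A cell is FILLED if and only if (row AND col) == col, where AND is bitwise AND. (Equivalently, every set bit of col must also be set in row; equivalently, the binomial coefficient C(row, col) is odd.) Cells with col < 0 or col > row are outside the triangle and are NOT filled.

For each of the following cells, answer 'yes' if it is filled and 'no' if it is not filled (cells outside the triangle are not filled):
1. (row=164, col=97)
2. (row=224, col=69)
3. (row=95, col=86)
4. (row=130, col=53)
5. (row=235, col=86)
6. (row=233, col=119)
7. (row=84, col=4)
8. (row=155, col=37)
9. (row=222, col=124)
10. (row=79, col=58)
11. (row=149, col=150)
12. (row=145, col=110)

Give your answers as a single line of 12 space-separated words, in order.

(164,97): row=0b10100100, col=0b1100001, row AND col = 0b100000 = 32; 32 != 97 -> empty
(224,69): row=0b11100000, col=0b1000101, row AND col = 0b1000000 = 64; 64 != 69 -> empty
(95,86): row=0b1011111, col=0b1010110, row AND col = 0b1010110 = 86; 86 == 86 -> filled
(130,53): row=0b10000010, col=0b110101, row AND col = 0b0 = 0; 0 != 53 -> empty
(235,86): row=0b11101011, col=0b1010110, row AND col = 0b1000010 = 66; 66 != 86 -> empty
(233,119): row=0b11101001, col=0b1110111, row AND col = 0b1100001 = 97; 97 != 119 -> empty
(84,4): row=0b1010100, col=0b100, row AND col = 0b100 = 4; 4 == 4 -> filled
(155,37): row=0b10011011, col=0b100101, row AND col = 0b1 = 1; 1 != 37 -> empty
(222,124): row=0b11011110, col=0b1111100, row AND col = 0b1011100 = 92; 92 != 124 -> empty
(79,58): row=0b1001111, col=0b111010, row AND col = 0b1010 = 10; 10 != 58 -> empty
(149,150): col outside [0, 149] -> not filled
(145,110): row=0b10010001, col=0b1101110, row AND col = 0b0 = 0; 0 != 110 -> empty

Answer: no no yes no no no yes no no no no no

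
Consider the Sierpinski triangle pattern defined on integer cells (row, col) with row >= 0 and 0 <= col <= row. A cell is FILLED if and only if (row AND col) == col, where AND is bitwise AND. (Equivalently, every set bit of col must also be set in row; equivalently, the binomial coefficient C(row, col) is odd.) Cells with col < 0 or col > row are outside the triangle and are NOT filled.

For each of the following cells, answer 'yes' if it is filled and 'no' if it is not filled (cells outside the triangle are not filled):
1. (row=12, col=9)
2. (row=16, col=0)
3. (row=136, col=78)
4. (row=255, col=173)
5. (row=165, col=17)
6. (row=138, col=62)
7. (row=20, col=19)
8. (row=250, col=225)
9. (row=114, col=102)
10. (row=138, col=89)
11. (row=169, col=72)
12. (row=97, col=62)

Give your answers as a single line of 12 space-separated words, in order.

(12,9): row=0b1100, col=0b1001, row AND col = 0b1000 = 8; 8 != 9 -> empty
(16,0): row=0b10000, col=0b0, row AND col = 0b0 = 0; 0 == 0 -> filled
(136,78): row=0b10001000, col=0b1001110, row AND col = 0b1000 = 8; 8 != 78 -> empty
(255,173): row=0b11111111, col=0b10101101, row AND col = 0b10101101 = 173; 173 == 173 -> filled
(165,17): row=0b10100101, col=0b10001, row AND col = 0b1 = 1; 1 != 17 -> empty
(138,62): row=0b10001010, col=0b111110, row AND col = 0b1010 = 10; 10 != 62 -> empty
(20,19): row=0b10100, col=0b10011, row AND col = 0b10000 = 16; 16 != 19 -> empty
(250,225): row=0b11111010, col=0b11100001, row AND col = 0b11100000 = 224; 224 != 225 -> empty
(114,102): row=0b1110010, col=0b1100110, row AND col = 0b1100010 = 98; 98 != 102 -> empty
(138,89): row=0b10001010, col=0b1011001, row AND col = 0b1000 = 8; 8 != 89 -> empty
(169,72): row=0b10101001, col=0b1001000, row AND col = 0b1000 = 8; 8 != 72 -> empty
(97,62): row=0b1100001, col=0b111110, row AND col = 0b100000 = 32; 32 != 62 -> empty

Answer: no yes no yes no no no no no no no no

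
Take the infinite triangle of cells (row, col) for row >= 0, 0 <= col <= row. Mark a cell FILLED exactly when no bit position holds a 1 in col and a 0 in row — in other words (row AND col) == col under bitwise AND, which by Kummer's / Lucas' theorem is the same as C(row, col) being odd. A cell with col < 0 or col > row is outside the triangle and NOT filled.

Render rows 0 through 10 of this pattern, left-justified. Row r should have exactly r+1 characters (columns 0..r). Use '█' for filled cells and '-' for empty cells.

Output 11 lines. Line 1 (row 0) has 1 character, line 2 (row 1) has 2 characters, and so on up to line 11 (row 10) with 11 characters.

Answer: █
██
█-█
████
█---█
██--██
█-█-█-█
████████
█-------█
██------██
█-█-----█-█

Derivation:
r0=0: █
r1=1: ██
r2=10: █-█
r3=11: ████
r4=100: █---█
r5=101: ██--██
r6=110: █-█-█-█
r7=111: ████████
r8=1000: █-------█
r9=1001: ██------██
r10=1010: █-█-----█-█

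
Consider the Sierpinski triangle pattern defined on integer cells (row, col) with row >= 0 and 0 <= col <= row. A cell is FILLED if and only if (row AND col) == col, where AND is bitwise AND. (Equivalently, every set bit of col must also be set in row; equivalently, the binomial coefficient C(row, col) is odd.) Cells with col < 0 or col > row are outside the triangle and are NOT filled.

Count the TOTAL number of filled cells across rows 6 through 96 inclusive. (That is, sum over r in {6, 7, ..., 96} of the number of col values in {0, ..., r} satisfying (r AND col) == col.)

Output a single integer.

r6=110 pc2: +4 =4
r7=111 pc3: +8 =12
r8=1000 pc1: +2 =14
r9=1001 pc2: +4 =18
r10=1010 pc2: +4 =22
r11=1011 pc3: +8 =30
r12=1100 pc2: +4 =34
r13=1101 pc3: +8 =42
r14=1110 pc3: +8 =50
r15=1111 pc4: +16 =66
r16=10000 pc1: +2 =68
r17=10001 pc2: +4 =72
r18=10010 pc2: +4 =76
r19=10011 pc3: +8 =84
r20=10100 pc2: +4 =88
r21=10101 pc3: +8 =96
r22=10110 pc3: +8 =104
r23=10111 pc4: +16 =120
r24=11000 pc2: +4 =124
r25=11001 pc3: +8 =132
r26=11010 pc3: +8 =140
r27=11011 pc4: +16 =156
r28=11100 pc3: +8 =164
r29=11101 pc4: +16 =180
r30=11110 pc4: +16 =196
r31=11111 pc5: +32 =228
r32=100000 pc1: +2 =230
r33=100001 pc2: +4 =234
r34=100010 pc2: +4 =238
r35=100011 pc3: +8 =246
r36=100100 pc2: +4 =250
r37=100101 pc3: +8 =258
r38=100110 pc3: +8 =266
r39=100111 pc4: +16 =282
r40=101000 pc2: +4 =286
r41=101001 pc3: +8 =294
r42=101010 pc3: +8 =302
r43=101011 pc4: +16 =318
r44=101100 pc3: +8 =326
r45=101101 pc4: +16 =342
r46=101110 pc4: +16 =358
r47=101111 pc5: +32 =390
r48=110000 pc2: +4 =394
r49=110001 pc3: +8 =402
r50=110010 pc3: +8 =410
r51=110011 pc4: +16 =426
r52=110100 pc3: +8 =434
r53=110101 pc4: +16 =450
r54=110110 pc4: +16 =466
r55=110111 pc5: +32 =498
r56=111000 pc3: +8 =506
r57=111001 pc4: +16 =522
r58=111010 pc4: +16 =538
r59=111011 pc5: +32 =570
r60=111100 pc4: +16 =586
r61=111101 pc5: +32 =618
r62=111110 pc5: +32 =650
r63=111111 pc6: +64 =714
r64=1000000 pc1: +2 =716
r65=1000001 pc2: +4 =720
r66=1000010 pc2: +4 =724
r67=1000011 pc3: +8 =732
r68=1000100 pc2: +4 =736
r69=1000101 pc3: +8 =744
r70=1000110 pc3: +8 =752
r71=1000111 pc4: +16 =768
r72=1001000 pc2: +4 =772
r73=1001001 pc3: +8 =780
r74=1001010 pc3: +8 =788
r75=1001011 pc4: +16 =804
r76=1001100 pc3: +8 =812
r77=1001101 pc4: +16 =828
r78=1001110 pc4: +16 =844
r79=1001111 pc5: +32 =876
r80=1010000 pc2: +4 =880
r81=1010001 pc3: +8 =888
r82=1010010 pc3: +8 =896
r83=1010011 pc4: +16 =912
r84=1010100 pc3: +8 =920
r85=1010101 pc4: +16 =936
r86=1010110 pc4: +16 =952
r87=1010111 pc5: +32 =984
r88=1011000 pc3: +8 =992
r89=1011001 pc4: +16 =1008
r90=1011010 pc4: +16 =1024
r91=1011011 pc5: +32 =1056
r92=1011100 pc4: +16 =1072
r93=1011101 pc5: +32 =1104
r94=1011110 pc5: +32 =1136
r95=1011111 pc6: +64 =1200
r96=1100000 pc2: +4 =1204

Answer: 1204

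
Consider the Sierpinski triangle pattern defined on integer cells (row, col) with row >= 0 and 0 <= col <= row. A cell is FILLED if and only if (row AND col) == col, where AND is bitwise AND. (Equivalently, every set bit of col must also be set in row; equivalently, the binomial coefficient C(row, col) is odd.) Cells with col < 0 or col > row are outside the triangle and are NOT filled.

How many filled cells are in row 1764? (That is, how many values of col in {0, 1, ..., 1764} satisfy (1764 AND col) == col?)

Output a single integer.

1764 in binary = 11011100100
popcount(1764) = number of 1-bits in 11011100100 = 6
A col c satisfies (1764 AND c) == c iff every set bit of c is also set in 1764; each of the 6 set bits of 1764 can independently be on or off in c.
count = 2^6 = 64

Answer: 64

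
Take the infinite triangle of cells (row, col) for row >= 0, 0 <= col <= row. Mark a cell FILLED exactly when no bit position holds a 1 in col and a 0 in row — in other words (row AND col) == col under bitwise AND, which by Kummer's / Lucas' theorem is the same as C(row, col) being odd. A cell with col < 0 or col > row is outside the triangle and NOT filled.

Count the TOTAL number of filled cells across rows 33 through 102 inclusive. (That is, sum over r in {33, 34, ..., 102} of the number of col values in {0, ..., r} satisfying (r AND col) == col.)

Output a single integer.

Answer: 1046

Derivation:
r33=100001 pc2: +4 =4
r34=100010 pc2: +4 =8
r35=100011 pc3: +8 =16
r36=100100 pc2: +4 =20
r37=100101 pc3: +8 =28
r38=100110 pc3: +8 =36
r39=100111 pc4: +16 =52
r40=101000 pc2: +4 =56
r41=101001 pc3: +8 =64
r42=101010 pc3: +8 =72
r43=101011 pc4: +16 =88
r44=101100 pc3: +8 =96
r45=101101 pc4: +16 =112
r46=101110 pc4: +16 =128
r47=101111 pc5: +32 =160
r48=110000 pc2: +4 =164
r49=110001 pc3: +8 =172
r50=110010 pc3: +8 =180
r51=110011 pc4: +16 =196
r52=110100 pc3: +8 =204
r53=110101 pc4: +16 =220
r54=110110 pc4: +16 =236
r55=110111 pc5: +32 =268
r56=111000 pc3: +8 =276
r57=111001 pc4: +16 =292
r58=111010 pc4: +16 =308
r59=111011 pc5: +32 =340
r60=111100 pc4: +16 =356
r61=111101 pc5: +32 =388
r62=111110 pc5: +32 =420
r63=111111 pc6: +64 =484
r64=1000000 pc1: +2 =486
r65=1000001 pc2: +4 =490
r66=1000010 pc2: +4 =494
r67=1000011 pc3: +8 =502
r68=1000100 pc2: +4 =506
r69=1000101 pc3: +8 =514
r70=1000110 pc3: +8 =522
r71=1000111 pc4: +16 =538
r72=1001000 pc2: +4 =542
r73=1001001 pc3: +8 =550
r74=1001010 pc3: +8 =558
r75=1001011 pc4: +16 =574
r76=1001100 pc3: +8 =582
r77=1001101 pc4: +16 =598
r78=1001110 pc4: +16 =614
r79=1001111 pc5: +32 =646
r80=1010000 pc2: +4 =650
r81=1010001 pc3: +8 =658
r82=1010010 pc3: +8 =666
r83=1010011 pc4: +16 =682
r84=1010100 pc3: +8 =690
r85=1010101 pc4: +16 =706
r86=1010110 pc4: +16 =722
r87=1010111 pc5: +32 =754
r88=1011000 pc3: +8 =762
r89=1011001 pc4: +16 =778
r90=1011010 pc4: +16 =794
r91=1011011 pc5: +32 =826
r92=1011100 pc4: +16 =842
r93=1011101 pc5: +32 =874
r94=1011110 pc5: +32 =906
r95=1011111 pc6: +64 =970
r96=1100000 pc2: +4 =974
r97=1100001 pc3: +8 =982
r98=1100010 pc3: +8 =990
r99=1100011 pc4: +16 =1006
r100=1100100 pc3: +8 =1014
r101=1100101 pc4: +16 =1030
r102=1100110 pc4: +16 =1046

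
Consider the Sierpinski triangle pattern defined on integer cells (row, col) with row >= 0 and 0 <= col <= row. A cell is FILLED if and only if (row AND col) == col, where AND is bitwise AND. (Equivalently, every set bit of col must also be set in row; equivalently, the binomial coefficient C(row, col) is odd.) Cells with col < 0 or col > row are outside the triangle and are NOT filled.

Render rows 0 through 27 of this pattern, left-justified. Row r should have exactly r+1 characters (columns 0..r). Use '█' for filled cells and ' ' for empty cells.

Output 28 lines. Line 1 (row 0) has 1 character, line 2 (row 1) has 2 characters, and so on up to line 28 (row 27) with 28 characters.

r0=0: █
r1=1: ██
r2=10: █ █
r3=11: ████
r4=100: █   █
r5=101: ██  ██
r6=110: █ █ █ █
r7=111: ████████
r8=1000: █       █
r9=1001: ██      ██
r10=1010: █ █     █ █
r11=1011: ████    ████
r12=1100: █   █   █   █
r13=1101: ██  ██  ██  ██
r14=1110: █ █ █ █ █ █ █ █
r15=1111: ████████████████
r16=10000: █               █
r17=10001: ██              ██
r18=10010: █ █             █ █
r19=10011: ████            ████
r20=10100: █   █           █   █
r21=10101: ██  ██          ██  ██
r22=10110: █ █ █ █         █ █ █ █
r23=10111: ████████        ████████
r24=11000: █       █       █       █
r25=11001: ██      ██      ██      ██
r26=11010: █ █     █ █     █ █     █ █
r27=11011: ████    ████    ████    ████

Answer: █
██
█ █
████
█   █
██  ██
█ █ █ █
████████
█       █
██      ██
█ █     █ █
████    ████
█   █   █   █
██  ██  ██  ██
█ █ █ █ █ █ █ █
████████████████
█               █
██              ██
█ █             █ █
████            ████
█   █           █   █
██  ██          ██  ██
█ █ █ █         █ █ █ █
████████        ████████
█       █       █       █
██      ██      ██      ██
█ █     █ █     █ █     █ █
████    ████    ████    ████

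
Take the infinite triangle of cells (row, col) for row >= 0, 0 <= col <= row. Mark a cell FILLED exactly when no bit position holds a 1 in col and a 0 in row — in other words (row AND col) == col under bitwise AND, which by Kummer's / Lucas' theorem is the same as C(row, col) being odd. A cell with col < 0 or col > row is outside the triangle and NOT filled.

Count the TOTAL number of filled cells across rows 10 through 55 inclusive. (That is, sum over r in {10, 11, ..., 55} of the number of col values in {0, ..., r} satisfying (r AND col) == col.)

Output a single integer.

r10=1010 pc2: +4 =4
r11=1011 pc3: +8 =12
r12=1100 pc2: +4 =16
r13=1101 pc3: +8 =24
r14=1110 pc3: +8 =32
r15=1111 pc4: +16 =48
r16=10000 pc1: +2 =50
r17=10001 pc2: +4 =54
r18=10010 pc2: +4 =58
r19=10011 pc3: +8 =66
r20=10100 pc2: +4 =70
r21=10101 pc3: +8 =78
r22=10110 pc3: +8 =86
r23=10111 pc4: +16 =102
r24=11000 pc2: +4 =106
r25=11001 pc3: +8 =114
r26=11010 pc3: +8 =122
r27=11011 pc4: +16 =138
r28=11100 pc3: +8 =146
r29=11101 pc4: +16 =162
r30=11110 pc4: +16 =178
r31=11111 pc5: +32 =210
r32=100000 pc1: +2 =212
r33=100001 pc2: +4 =216
r34=100010 pc2: +4 =220
r35=100011 pc3: +8 =228
r36=100100 pc2: +4 =232
r37=100101 pc3: +8 =240
r38=100110 pc3: +8 =248
r39=100111 pc4: +16 =264
r40=101000 pc2: +4 =268
r41=101001 pc3: +8 =276
r42=101010 pc3: +8 =284
r43=101011 pc4: +16 =300
r44=101100 pc3: +8 =308
r45=101101 pc4: +16 =324
r46=101110 pc4: +16 =340
r47=101111 pc5: +32 =372
r48=110000 pc2: +4 =376
r49=110001 pc3: +8 =384
r50=110010 pc3: +8 =392
r51=110011 pc4: +16 =408
r52=110100 pc3: +8 =416
r53=110101 pc4: +16 =432
r54=110110 pc4: +16 =448
r55=110111 pc5: +32 =480

Answer: 480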